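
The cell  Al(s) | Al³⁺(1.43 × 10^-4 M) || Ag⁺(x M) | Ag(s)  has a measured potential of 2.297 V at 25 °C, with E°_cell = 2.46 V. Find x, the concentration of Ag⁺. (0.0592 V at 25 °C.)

From the Nernst equation, log Q = n(E° − E)/0.0592 = 3(2.46 − 2.297)/0.0592 = 8.260, so Q = 1.82 × 10^8.
With Q = [Al³⁺]/[Ag⁺]^3 and the known concentrations, [Ag⁺]^3 in the denominator gives [Ag⁺] = 9.2 × 10^-5 M.

9.2 × 10^-5 M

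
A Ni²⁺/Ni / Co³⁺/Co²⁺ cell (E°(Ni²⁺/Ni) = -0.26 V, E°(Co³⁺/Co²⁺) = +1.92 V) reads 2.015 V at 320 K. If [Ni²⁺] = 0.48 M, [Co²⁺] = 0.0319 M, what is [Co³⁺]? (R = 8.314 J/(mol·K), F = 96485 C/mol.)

From the Nernst equation, ln Q = nF(E° − E)/RT = 2×96485×(2.18 − 2.015)/(8.314×320) = 11.968, so Q = 1.58 × 10^5.
With Q = [Ni²⁺]·[Co²⁺]^2/[Co³⁺]^2 and the known concentrations, [Co³⁺]^2 in the denominator gives [Co³⁺] = 5.6 × 10^-5 M.

5.6 × 10^-5 M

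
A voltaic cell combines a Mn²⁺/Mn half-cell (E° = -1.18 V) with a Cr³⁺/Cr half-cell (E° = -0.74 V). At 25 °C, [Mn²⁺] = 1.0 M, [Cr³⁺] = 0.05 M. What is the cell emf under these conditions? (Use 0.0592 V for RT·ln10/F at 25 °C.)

0.414 V

The Cr³⁺/Cr couple has the higher reduction potential and acts as the cathode, so E°_cell = -0.74 − (-1.18) = 0.44 V.
Balancing electrons gives n = 6; the reaction quotient is Q = [Mn²⁺]^3/[Cr³⁺]^2 = 400.
At 25 °C, E = E° − (0.0592/n) log Q = 0.44 − (0.0592/6)(2.602) = 0.440 − 0.026 = 0.414 V.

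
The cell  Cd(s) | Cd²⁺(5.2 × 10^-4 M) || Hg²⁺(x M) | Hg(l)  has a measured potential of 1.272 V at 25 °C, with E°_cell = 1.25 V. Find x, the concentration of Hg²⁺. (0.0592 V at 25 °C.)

0.0029 M

From the Nernst equation, log Q = n(E° − E)/0.0592 = 2(1.25 − 1.272)/0.0592 = -0.743, so Q = 0.181.
With Q = [Cd²⁺]/[Hg²⁺] and the known concentrations, [Hg²⁺] in the denominator gives [Hg²⁺] = 0.0029 M.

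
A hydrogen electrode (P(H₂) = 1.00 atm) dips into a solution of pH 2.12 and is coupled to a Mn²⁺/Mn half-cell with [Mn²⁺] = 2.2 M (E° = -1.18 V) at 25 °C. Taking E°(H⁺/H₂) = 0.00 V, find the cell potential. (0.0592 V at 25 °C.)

1.04 V

The hydrogen couple is the cathode, so E°_cell = 1.18 V; n = 2.
[H⁺] = 10^(−2.12) = 0.0076 M, and Q = [Mn²⁺]·P(H₂) / [H⁺]^2 = 3.82 × 10^4.
E = E° − (0.0592/2) log Q = 1.18 − (0.0592/2)(4.582) = 1.044 V.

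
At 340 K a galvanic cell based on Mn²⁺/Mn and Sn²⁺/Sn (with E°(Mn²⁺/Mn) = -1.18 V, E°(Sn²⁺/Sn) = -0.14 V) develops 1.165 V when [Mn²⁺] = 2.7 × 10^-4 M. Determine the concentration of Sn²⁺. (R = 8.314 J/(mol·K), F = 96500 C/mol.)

1.4 M

From the Nernst equation, ln Q = nF(E° − E)/RT = 2×96500×(1.04 − 1.165)/(8.314×340) = -8.535, so Q = 1.97 × 10^-4.
With Q = [Mn²⁺]/[Sn²⁺] and the known concentrations, [Sn²⁺] in the denominator gives [Sn²⁺] = 1.4 M.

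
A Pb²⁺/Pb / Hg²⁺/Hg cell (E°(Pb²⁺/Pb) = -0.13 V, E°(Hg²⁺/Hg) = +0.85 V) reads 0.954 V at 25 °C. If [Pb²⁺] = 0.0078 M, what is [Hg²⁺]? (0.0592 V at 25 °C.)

0.001 M

From the Nernst equation, log Q = n(E° − E)/0.0592 = 2(0.98 − 0.954)/0.0592 = 0.878, so Q = 7.56.
With Q = [Pb²⁺]/[Hg²⁺] and the known concentrations, [Hg²⁺] in the denominator gives [Hg²⁺] = 0.001 M.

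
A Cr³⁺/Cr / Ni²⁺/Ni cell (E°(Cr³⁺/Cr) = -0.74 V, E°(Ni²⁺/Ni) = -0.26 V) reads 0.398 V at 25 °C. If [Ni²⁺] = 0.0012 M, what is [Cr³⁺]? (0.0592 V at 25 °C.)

From the Nernst equation, log Q = n(E° − E)/0.0592 = 6(0.48 − 0.398)/0.0592 = 8.311, so Q = 2.05 × 10^8.
With Q = [Cr³⁺]^2/[Ni²⁺]^3 and the known concentrations, [Cr³⁺]^2 in the numerator gives [Cr³⁺] = 0.59 M.

0.59 M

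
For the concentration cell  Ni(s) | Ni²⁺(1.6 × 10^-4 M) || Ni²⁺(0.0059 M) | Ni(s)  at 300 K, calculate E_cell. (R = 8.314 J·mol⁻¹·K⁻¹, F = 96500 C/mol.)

0.047 V

Both half-cells are Ni²⁺/Ni, so E°_cell = 0. The concentrated side is the cathode; the cell reaction moves Ni²⁺ from high to low concentration with n = 2.
Q = [Ni²⁺]_dilute/[Ni²⁺]_conc = 1.6 × 10^-4/0.0059 = 0.0271.
E = 0 − (RT/nF) ln Q = −((8.314×300)/(2×96500))(-3.608) = 0.0466 V.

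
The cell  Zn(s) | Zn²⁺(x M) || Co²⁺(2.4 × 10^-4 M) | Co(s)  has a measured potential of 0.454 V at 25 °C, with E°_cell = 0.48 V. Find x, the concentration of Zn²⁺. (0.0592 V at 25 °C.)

From the Nernst equation, log Q = n(E° − E)/0.0592 = 2(0.48 − 0.454)/0.0592 = 0.878, so Q = 7.56.
With Q = [Zn²⁺]/[Co²⁺] and the known concentrations, [Zn²⁺] in the numerator gives [Zn²⁺] = 0.0018 M.

0.0018 M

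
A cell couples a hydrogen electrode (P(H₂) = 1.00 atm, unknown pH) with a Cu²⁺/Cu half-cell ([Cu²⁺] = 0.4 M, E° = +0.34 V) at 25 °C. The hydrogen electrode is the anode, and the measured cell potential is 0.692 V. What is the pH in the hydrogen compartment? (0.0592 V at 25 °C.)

pH = 6.14

E°_cell = 0.34 V and n = 2.
log Q = n(E° − E)/0.0592 = 2×(0.34 − 0.692)/0.0592 = -11.892.
With Q = [H⁺]^2 / ([Cu²⁺]·P(H₂)), solving for [H⁺] gives log[H⁺] = -6.145, so pH = 6.14.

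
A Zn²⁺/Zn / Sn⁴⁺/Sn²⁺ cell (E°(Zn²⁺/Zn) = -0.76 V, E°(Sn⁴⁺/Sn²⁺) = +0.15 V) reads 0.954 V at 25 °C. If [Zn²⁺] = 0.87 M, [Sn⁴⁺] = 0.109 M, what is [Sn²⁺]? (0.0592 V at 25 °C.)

From the Nernst equation, log Q = n(E° − E)/0.0592 = 2(0.91 − 0.954)/0.0592 = -1.486, so Q = 0.0326.
With Q = [Zn²⁺]·[Sn²⁺]/[Sn⁴⁺] and the known concentrations, [Sn²⁺] in the numerator gives [Sn²⁺] = 0.0041 M.

0.0041 M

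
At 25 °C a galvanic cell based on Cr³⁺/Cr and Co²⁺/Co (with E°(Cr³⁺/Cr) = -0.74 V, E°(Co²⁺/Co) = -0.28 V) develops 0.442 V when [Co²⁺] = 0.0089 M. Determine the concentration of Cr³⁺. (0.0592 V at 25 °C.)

0.0069 M

From the Nernst equation, log Q = n(E° − E)/0.0592 = 6(0.46 − 0.442)/0.0592 = 1.824, so Q = 66.7.
With Q = [Cr³⁺]^2/[Co²⁺]^3 and the known concentrations, [Cr³⁺]^2 in the numerator gives [Cr³⁺] = 0.0069 M.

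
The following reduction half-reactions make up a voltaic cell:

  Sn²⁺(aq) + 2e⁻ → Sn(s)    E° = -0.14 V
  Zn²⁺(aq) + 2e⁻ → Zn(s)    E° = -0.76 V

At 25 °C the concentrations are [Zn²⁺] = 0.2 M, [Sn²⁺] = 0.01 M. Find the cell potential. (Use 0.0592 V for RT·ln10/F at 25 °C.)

0.581 V

The Sn²⁺/Sn couple has the higher reduction potential and acts as the cathode, so E°_cell = -0.14 − (-0.76) = 0.62 V.
Balancing electrons gives n = 2; the reaction quotient is Q = [Zn²⁺]/[Sn²⁺] = 20.0.
At 25 °C, E = E° − (0.0592/n) log Q = 0.62 − (0.0592/2)(1.301) = 0.620 − 0.039 = 0.581 V.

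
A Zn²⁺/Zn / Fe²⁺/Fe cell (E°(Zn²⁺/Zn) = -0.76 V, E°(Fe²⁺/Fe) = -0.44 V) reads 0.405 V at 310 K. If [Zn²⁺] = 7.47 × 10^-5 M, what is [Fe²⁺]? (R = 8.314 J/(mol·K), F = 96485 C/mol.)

0.043 M

From the Nernst equation, ln Q = nF(E° − E)/RT = 2×96485×(0.32 − 0.405)/(8.314×310) = -6.364, so Q = 0.00172.
With Q = [Zn²⁺]/[Fe²⁺] and the known concentrations, [Fe²⁺] in the denominator gives [Fe²⁺] = 0.043 M.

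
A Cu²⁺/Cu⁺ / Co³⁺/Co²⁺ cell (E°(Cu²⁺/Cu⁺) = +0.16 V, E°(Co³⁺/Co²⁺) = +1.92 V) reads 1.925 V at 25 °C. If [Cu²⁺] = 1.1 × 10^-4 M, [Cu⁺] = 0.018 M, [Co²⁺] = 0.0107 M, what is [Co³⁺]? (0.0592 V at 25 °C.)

0.04 M

From the Nernst equation, log Q = n(E° − E)/0.0592 = 1(1.76 − 1.925)/0.0592 = -2.787, so Q = 0.00163.
With Q = [Cu²⁺]·[Co²⁺]/([Cu⁺]·[Co³⁺]) and the known concentrations, [Co³⁺] in the denominator gives [Co³⁺] = 0.04 M.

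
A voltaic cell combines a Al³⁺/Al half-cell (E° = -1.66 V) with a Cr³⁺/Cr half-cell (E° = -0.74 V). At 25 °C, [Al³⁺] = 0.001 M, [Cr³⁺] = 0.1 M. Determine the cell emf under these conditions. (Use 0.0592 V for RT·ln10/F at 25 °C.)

0.959 V

The Cr³⁺/Cr couple has the higher reduction potential and acts as the cathode, so E°_cell = -0.74 − (-1.66) = 0.92 V.
Balancing electrons gives n = 3; the reaction quotient is Q = [Al³⁺]/[Cr³⁺] = 0.0100.
At 25 °C, E = E° − (0.0592/n) log Q = 0.92 − (0.0592/3)(-2.000) = 0.920 + 0.039 = 0.959 V.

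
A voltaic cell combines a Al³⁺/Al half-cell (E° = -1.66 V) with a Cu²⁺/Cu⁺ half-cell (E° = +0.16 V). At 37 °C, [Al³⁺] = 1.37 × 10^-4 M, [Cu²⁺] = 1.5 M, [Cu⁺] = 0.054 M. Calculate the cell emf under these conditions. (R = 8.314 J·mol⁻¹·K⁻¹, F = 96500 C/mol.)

1.99 V

The Cu²⁺/Cu⁺ couple has the higher reduction potential and acts as the cathode, so E°_cell = +0.16 − (-1.66) = 1.82 V.
Balancing electrons gives n = 3; the reaction quotient is Q = [Al³⁺]·[Cu⁺]^3/[Cu²⁺]^3 = 6.39 × 10^-9.
E = E° − (RT/nF) ln Q = 1.82 − (8.314×310)/(3×96500) × (-18.868) = 1.820 + 0.168 = 1.988 V.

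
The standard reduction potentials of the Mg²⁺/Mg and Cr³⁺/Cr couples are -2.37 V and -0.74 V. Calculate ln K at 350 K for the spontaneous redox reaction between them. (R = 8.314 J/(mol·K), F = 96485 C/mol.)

ln K = 324.3

E°_cell = -0.74 − (-2.37) = 1.63 V, with n = 6 electrons transferred.
At equilibrium E = 0, so the Nernst equation gives ln K = nFE°/RT = (6)(96485)(1.63)/((8.314)(350)) = 324.28.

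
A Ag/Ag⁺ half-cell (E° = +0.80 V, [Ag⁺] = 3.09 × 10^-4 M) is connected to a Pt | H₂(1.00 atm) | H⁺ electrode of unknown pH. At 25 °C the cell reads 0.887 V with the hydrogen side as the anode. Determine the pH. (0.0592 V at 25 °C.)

E°_cell = 0.80 V and n = 2.
log Q = n(E° − E)/0.0592 = 2×(0.80 − 0.887)/0.0592 = -2.939.
With Q = [H⁺]^2 / ([Ag⁺]^2·P(H₂)), solving for [H⁺] gives log[H⁺] = -4.980, so pH = 4.98.

pH = 4.98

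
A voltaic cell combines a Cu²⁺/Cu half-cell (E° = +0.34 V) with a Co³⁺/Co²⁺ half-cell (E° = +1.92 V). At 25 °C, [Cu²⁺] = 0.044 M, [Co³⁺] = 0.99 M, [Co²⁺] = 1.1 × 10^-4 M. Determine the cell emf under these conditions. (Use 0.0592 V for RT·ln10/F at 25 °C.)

1.85 V

The Co³⁺/Co²⁺ couple has the higher reduction potential and acts as the cathode, so E°_cell = +1.92 − (+0.34) = 1.58 V.
Balancing electrons gives n = 2; the reaction quotient is Q = [Cu²⁺]·[Co²⁺]^2/[Co³⁺]^2 = 5.43 × 10^-10.
At 25 °C, E = E° − (0.0592/n) log Q = 1.58 − (0.0592/2)(-9.265) = 1.580 + 0.274 = 1.854 V.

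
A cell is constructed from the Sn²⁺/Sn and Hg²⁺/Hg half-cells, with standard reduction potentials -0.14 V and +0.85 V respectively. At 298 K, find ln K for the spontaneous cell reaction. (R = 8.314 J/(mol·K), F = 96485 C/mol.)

E°_cell = +0.85 − (-0.14) = 0.99 V, with n = 2 electrons transferred.
At equilibrium E = 0, so the Nernst equation gives ln K = nFE°/RT = (2)(96485)(0.99)/((8.314)(298)) = 77.11.

ln K = 77.1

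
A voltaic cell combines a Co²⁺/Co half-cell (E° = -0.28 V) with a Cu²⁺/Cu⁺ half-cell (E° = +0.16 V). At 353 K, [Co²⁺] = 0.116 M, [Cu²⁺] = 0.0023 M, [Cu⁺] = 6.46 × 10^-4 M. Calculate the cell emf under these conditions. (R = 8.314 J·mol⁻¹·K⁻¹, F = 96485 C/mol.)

0.511 V

The Cu²⁺/Cu⁺ couple has the higher reduction potential and acts as the cathode, so E°_cell = +0.16 − (-0.28) = 0.44 V.
Balancing electrons gives n = 2; the reaction quotient is Q = [Co²⁺]·[Cu⁺]^2/[Cu²⁺]^2 = 0.00915.
E = E° − (RT/nF) ln Q = 0.44 − (8.314×353)/(2×96485) × (-4.694) = 0.440 + 0.071 = 0.511 V.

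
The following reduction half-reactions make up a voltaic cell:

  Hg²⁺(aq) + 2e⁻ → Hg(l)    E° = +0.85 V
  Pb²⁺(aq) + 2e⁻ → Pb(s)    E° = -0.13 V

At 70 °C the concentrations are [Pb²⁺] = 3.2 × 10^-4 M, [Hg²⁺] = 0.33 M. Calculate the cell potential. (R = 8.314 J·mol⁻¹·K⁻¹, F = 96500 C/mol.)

1.08 V

The Hg²⁺/Hg couple has the higher reduction potential and acts as the cathode, so E°_cell = +0.85 − (-0.13) = 0.98 V.
Balancing electrons gives n = 2; the reaction quotient is Q = [Pb²⁺]/[Hg²⁺] = 9.7 × 10^-4.
E = E° − (RT/nF) ln Q = 0.98 − (8.314×343)/(2×96500) × (-6.939) = 0.980 + 0.103 = 1.083 V.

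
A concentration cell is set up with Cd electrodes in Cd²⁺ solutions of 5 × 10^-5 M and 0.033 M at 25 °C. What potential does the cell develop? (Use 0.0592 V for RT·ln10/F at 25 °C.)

Both half-cells are Cd²⁺/Cd, so E°_cell = 0. The concentrated side is the cathode; the cell reaction moves Cd²⁺ from high to low concentration with n = 2.
Q = [Cd²⁺]_dilute/[Cd²⁺]_conc = 5 × 10^-5/0.033 = 0.00152.
E = 0 − (0.0592/2) log Q = −(0.0592/2)(-2.820) = 0.0835 V.

0.083 V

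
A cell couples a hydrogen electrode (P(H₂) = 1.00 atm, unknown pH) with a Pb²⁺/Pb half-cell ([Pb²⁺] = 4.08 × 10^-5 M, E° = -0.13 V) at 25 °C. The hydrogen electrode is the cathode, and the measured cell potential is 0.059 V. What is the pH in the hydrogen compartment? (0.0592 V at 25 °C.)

E°_cell = 0.13 V and n = 2.
log Q = n(E° − E)/0.0592 = 2×(0.13 − 0.059)/0.0592 = 2.399.
With Q = [Pb²⁺]·P(H₂) / [H⁺]^2, solving for [H⁺] gives log[H⁺] = -3.394, so pH = 3.39.

pH = 3.39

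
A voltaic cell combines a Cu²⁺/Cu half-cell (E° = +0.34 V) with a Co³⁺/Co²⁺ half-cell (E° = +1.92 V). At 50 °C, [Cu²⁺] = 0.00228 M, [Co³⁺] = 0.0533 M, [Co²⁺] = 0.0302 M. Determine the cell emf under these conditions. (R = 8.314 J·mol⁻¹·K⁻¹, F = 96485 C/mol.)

1.68 V

The Co³⁺/Co²⁺ couple has the higher reduction potential and acts as the cathode, so E°_cell = +1.92 − (+0.34) = 1.58 V.
Balancing electrons gives n = 2; the reaction quotient is Q = [Cu²⁺]·[Co²⁺]^2/[Co³⁺]^2 = 7.32 × 10^-4.
E = E° − (RT/nF) ln Q = 1.58 − (8.314×323)/(2×96485) × (-7.220) = 1.580 + 0.100 = 1.680 V.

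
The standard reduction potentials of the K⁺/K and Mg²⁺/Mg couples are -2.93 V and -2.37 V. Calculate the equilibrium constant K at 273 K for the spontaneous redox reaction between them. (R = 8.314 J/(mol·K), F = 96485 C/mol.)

E°_cell = -2.37 − (-2.93) = 0.56 V, with n = 2 electrons transferred.
At equilibrium E = 0, so the Nernst equation gives ln K = nFE°/RT = (2)(96485)(0.56)/((8.314)(273)) = 47.61.
K = e^47.61 = 4.8 × 10^20.

4.8 × 10^20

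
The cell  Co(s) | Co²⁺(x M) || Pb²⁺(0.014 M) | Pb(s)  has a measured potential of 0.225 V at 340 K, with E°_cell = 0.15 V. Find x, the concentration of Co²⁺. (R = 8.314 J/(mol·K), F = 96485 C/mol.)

From the Nernst equation, ln Q = nF(E° − E)/RT = 2×96485×(0.15 − 0.225)/(8.314×340) = -5.120, so Q = 0.00598.
With Q = [Co²⁺]/[Pb²⁺] and the known concentrations, [Co²⁺] in the numerator gives [Co²⁺] = 8.4 × 10^-5 M.

8.4 × 10^-5 M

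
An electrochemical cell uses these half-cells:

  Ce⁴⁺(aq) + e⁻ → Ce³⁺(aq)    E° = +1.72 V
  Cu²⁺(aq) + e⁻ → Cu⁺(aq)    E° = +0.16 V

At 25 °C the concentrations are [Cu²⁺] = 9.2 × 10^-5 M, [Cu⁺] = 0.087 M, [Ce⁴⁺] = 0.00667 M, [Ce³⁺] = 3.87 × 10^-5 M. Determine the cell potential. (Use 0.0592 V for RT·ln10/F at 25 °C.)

The Ce⁴⁺/Ce³⁺ couple has the higher reduction potential and acts as the cathode, so E°_cell = +1.72 − (+0.16) = 1.56 V.
Balancing electrons gives n = 1; the reaction quotient is Q = [Cu²⁺]·[Ce³⁺]/([Cu⁺]·[Ce⁴⁺]) = 6.14 × 10^-6.
At 25 °C, E = E° − (0.0592/n) log Q = 1.56 − (0.0592/1)(-5.212) = 1.560 + 0.309 = 1.869 V.

1.87 V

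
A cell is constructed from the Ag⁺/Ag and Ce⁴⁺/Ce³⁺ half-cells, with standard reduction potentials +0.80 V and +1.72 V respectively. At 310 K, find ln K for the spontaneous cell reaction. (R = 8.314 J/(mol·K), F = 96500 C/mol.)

E°_cell = +1.72 − (+0.80) = 0.92 V, with n = 1 electron transferred.
At equilibrium E = 0, so the Nernst equation gives ln K = nFE°/RT = (1)(96500)(0.92)/((8.314)(310)) = 34.45.

ln K = 34.4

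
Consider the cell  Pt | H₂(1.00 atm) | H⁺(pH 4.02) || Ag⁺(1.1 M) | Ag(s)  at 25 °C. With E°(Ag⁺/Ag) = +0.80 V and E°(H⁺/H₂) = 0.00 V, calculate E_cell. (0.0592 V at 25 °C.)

1.04 V

The Ag⁺/Ag couple is the cathode, so E°_cell = 0.80 V; n = 2.
[H⁺] = 10^(−4.02) = 9.5 × 10^-5 M, and Q = [H⁺]^2 / ([Ag⁺]^2·P(H₂)) = 7.54 × 10^-9.
E = E° − (0.0592/2) log Q = 0.80 − (0.0592/2)(-8.123) = 1.040 V.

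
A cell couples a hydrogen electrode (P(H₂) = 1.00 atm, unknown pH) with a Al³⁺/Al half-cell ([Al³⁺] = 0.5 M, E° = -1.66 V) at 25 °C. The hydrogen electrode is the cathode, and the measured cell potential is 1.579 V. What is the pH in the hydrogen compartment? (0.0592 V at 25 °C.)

E°_cell = 1.66 V and n = 6.
log Q = n(E° − E)/0.0592 = 6×(1.66 − 1.579)/0.0592 = 8.209.
With Q = [Al³⁺]^2·P(H₂)^3 / [H⁺]^6, solving for [H⁺] gives log[H⁺] = -1.469, so pH = 1.47.

pH = 1.47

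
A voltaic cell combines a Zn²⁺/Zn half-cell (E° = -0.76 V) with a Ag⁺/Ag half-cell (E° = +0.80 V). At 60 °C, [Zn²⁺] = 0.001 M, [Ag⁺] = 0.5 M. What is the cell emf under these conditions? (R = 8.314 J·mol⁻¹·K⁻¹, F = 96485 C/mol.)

The Ag⁺/Ag couple has the higher reduction potential and acts as the cathode, so E°_cell = +0.80 − (-0.76) = 1.56 V.
Balancing electrons gives n = 2; the reaction quotient is Q = [Zn²⁺]/[Ag⁺]^2 = 0.00400.
E = E° − (RT/nF) ln Q = 1.56 − (8.314×333)/(2×96485) × (-5.521) = 1.560 + 0.079 = 1.639 V.

1.64 V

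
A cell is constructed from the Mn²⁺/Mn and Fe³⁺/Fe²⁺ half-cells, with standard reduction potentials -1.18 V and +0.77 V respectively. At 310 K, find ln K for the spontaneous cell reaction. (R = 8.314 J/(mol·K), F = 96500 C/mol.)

ln K = 146.0

E°_cell = +0.77 − (-1.18) = 1.95 V, with n = 2 electrons transferred.
At equilibrium E = 0, so the Nernst equation gives ln K = nFE°/RT = (2)(96500)(1.95)/((8.314)(310)) = 146.02.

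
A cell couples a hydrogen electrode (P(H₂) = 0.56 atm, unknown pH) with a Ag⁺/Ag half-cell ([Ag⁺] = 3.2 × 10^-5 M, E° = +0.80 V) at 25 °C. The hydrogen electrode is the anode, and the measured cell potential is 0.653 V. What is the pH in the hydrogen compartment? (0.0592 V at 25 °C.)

E°_cell = 0.80 V and n = 2.
log Q = n(E° − E)/0.0592 = 2×(0.80 − 0.653)/0.0592 = 4.966.
With Q = [H⁺]^2 / ([Ag⁺]^2·P(H₂)), solving for [H⁺] gives log[H⁺] = -2.138, so pH = 2.14.

pH = 2.14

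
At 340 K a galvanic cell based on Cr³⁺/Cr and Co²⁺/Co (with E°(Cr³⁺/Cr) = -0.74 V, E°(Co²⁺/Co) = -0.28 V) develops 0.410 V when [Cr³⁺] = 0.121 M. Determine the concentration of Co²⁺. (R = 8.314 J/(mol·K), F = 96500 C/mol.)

From the Nernst equation, ln Q = nF(E° − E)/RT = 6×96500×(0.46 − 0.410)/(8.314×340) = 10.241, so Q = 2.8 × 10^4.
With Q = [Cr³⁺]^2/[Co²⁺]^3 and the known concentrations, [Co²⁺]^3 in the denominator gives [Co²⁺] = 0.0081 M.

0.0081 M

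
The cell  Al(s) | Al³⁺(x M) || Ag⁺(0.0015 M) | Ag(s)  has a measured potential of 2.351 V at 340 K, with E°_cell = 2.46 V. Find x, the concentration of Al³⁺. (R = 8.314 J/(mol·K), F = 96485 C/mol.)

From the Nernst equation, ln Q = nF(E° − E)/RT = 3×96485×(2.46 − 2.351)/(8.314×340) = 11.161, so Q = 7.04 × 10^4.
With Q = [Al³⁺]/[Ag⁺]^3 and the known concentrations, [Al³⁺] in the numerator gives [Al³⁺] = 2.4 × 10^-4 M.

2.4 × 10^-4 M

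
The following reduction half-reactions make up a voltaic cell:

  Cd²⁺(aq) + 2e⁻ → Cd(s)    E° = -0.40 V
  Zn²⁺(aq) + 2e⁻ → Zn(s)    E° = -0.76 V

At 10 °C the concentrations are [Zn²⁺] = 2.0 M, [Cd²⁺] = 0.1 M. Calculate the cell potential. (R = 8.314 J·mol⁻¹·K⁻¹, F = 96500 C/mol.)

0.323 V

The Cd²⁺/Cd couple has the higher reduction potential and acts as the cathode, so E°_cell = -0.40 − (-0.76) = 0.36 V.
Balancing electrons gives n = 2; the reaction quotient is Q = [Zn²⁺]/[Cd²⁺] = 20.0.
E = E° − (RT/nF) ln Q = 0.36 − (8.314×283)/(2×96500) × (2.996) = 0.360 − 0.037 = 0.323 V.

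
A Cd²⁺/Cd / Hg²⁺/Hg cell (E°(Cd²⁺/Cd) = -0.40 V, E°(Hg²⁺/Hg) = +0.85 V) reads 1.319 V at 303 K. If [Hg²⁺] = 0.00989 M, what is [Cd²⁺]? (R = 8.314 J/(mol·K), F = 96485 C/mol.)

From the Nernst equation, ln Q = nF(E° − E)/RT = 2×96485×(1.25 − 1.319)/(8.314×303) = -5.286, so Q = 0.00506.
With Q = [Cd²⁺]/[Hg²⁺] and the known concentrations, [Cd²⁺] in the numerator gives [Cd²⁺] = 5 × 10^-5 M.

5 × 10^-5 M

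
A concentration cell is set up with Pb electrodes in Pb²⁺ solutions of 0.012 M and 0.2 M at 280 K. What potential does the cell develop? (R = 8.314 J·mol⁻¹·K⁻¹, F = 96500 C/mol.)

0.034 V

Both half-cells are Pb²⁺/Pb, so E°_cell = 0. The concentrated side is the cathode; the cell reaction moves Pb²⁺ from high to low concentration with n = 2.
Q = [Pb²⁺]_dilute/[Pb²⁺]_conc = 0.012/0.2 = 0.0600.
E = 0 − (RT/nF) ln Q = −((8.314×280)/(2×96500))(-2.813) = 0.0339 V.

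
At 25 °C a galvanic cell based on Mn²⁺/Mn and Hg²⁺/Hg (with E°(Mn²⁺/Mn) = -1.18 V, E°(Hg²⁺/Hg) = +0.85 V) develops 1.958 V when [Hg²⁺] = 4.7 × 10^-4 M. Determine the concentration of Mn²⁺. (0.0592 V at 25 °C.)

From the Nernst equation, log Q = n(E° − E)/0.0592 = 2(2.03 − 1.958)/0.0592 = 2.432, so Q = 271.
With Q = [Mn²⁺]/[Hg²⁺] and the known concentrations, [Mn²⁺] in the numerator gives [Mn²⁺] = 0.13 M.

0.13 M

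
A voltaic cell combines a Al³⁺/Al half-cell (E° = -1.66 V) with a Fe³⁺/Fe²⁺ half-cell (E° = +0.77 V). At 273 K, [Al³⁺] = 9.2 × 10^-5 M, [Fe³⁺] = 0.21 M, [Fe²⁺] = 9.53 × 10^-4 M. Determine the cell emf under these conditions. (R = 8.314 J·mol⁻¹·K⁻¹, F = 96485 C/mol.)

The Fe³⁺/Fe²⁺ couple has the higher reduction potential and acts as the cathode, so E°_cell = +0.77 − (-1.66) = 2.43 V.
Balancing electrons gives n = 3; the reaction quotient is Q = [Al³⁺]·[Fe²⁺]^3/[Fe³⁺]^3 = 8.6 × 10^-12.
E = E° − (RT/nF) ln Q = 2.43 − (8.314×273)/(3×96485) × (-25.479) = 2.430 + 0.200 = 2.630 V.

2.63 V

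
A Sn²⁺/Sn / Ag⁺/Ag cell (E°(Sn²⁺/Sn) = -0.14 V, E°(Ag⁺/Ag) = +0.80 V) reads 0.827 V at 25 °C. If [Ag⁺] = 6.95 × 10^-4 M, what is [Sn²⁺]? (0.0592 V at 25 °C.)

From the Nernst equation, log Q = n(E° − E)/0.0592 = 2(0.94 − 0.827)/0.0592 = 3.818, so Q = 6570.
With Q = [Sn²⁺]/[Ag⁺]^2 and the known concentrations, [Sn²⁺] in the numerator gives [Sn²⁺] = 0.0032 M.

0.0032 M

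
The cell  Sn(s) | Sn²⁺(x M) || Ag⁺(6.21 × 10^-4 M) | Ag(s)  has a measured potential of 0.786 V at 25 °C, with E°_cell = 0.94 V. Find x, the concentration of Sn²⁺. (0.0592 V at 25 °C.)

From the Nernst equation, log Q = n(E° − E)/0.0592 = 2(0.94 − 0.786)/0.0592 = 5.203, so Q = 1.59 × 10^5.
With Q = [Sn²⁺]/[Ag⁺]^2 and the known concentrations, [Sn²⁺] in the numerator gives [Sn²⁺] = 0.062 M.

0.062 M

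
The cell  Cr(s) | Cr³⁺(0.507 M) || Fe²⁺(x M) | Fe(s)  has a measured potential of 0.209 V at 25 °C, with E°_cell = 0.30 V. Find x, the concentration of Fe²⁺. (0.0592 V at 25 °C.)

From the Nernst equation, log Q = n(E° − E)/0.0592 = 6(0.30 − 0.209)/0.0592 = 9.223, so Q = 1.67 × 10^9.
With Q = [Cr³⁺]^2/[Fe²⁺]^3 and the known concentrations, [Fe²⁺]^3 in the denominator gives [Fe²⁺] = 5.4 × 10^-4 M.

5.4 × 10^-4 M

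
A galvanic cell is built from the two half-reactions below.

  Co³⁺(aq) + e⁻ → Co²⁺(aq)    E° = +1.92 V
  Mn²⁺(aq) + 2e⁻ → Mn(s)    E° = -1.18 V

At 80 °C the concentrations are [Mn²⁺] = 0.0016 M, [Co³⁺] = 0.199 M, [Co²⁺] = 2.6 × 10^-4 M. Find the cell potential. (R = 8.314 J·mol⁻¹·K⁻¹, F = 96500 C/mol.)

The Co³⁺/Co²⁺ couple has the higher reduction potential and acts as the cathode, so E°_cell = +1.92 − (-1.18) = 3.10 V.
Balancing electrons gives n = 2; the reaction quotient is Q = [Mn²⁺]·[Co²⁺]^2/[Co³⁺]^2 = 2.73 × 10^-9.
E = E° − (RT/nF) ln Q = 3.10 − (8.314×353)/(2×96500) × (-19.719) = 3.100 + 0.300 = 3.400 V.

3.40 V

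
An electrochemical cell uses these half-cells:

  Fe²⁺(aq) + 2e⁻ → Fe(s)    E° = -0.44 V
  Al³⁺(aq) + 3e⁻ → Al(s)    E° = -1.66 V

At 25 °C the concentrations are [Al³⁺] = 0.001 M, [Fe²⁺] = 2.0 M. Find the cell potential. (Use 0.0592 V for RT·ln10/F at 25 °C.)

The Fe²⁺/Fe couple has the higher reduction potential and acts as the cathode, so E°_cell = -0.44 − (-1.66) = 1.22 V.
Balancing electrons gives n = 6; the reaction quotient is Q = [Al³⁺]^2/[Fe²⁺]^3 = 1.25 × 10^-7.
At 25 °C, E = E° − (0.0592/n) log Q = 1.22 − (0.0592/6)(-6.903) = 1.220 + 0.068 = 1.288 V.

1.29 V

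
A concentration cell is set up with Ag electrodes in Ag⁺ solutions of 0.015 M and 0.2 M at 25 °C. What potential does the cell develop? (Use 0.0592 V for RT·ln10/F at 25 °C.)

Both half-cells are Ag⁺/Ag, so E°_cell = 0. The concentrated side is the cathode; the cell reaction moves Ag⁺ from high to low concentration with n = 1.
Q = [Ag⁺]_dilute/[Ag⁺]_conc = 0.015/0.2 = 0.0750.
E = 0 − (0.0592/1) log Q = −(0.0592/1)(-1.125) = 0.0666 V.

0.067 V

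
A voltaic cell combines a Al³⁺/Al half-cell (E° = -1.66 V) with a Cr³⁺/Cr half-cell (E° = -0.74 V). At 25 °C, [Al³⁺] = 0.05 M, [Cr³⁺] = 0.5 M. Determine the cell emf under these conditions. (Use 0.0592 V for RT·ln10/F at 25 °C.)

The Cr³⁺/Cr couple has the higher reduction potential and acts as the cathode, so E°_cell = -0.74 − (-1.66) = 0.92 V.
Balancing electrons gives n = 3; the reaction quotient is Q = [Al³⁺]/[Cr³⁺] = 0.100.
At 25 °C, E = E° − (0.0592/n) log Q = 0.92 − (0.0592/3)(-1.000) = 0.920 + 0.020 = 0.940 V.

0.940 V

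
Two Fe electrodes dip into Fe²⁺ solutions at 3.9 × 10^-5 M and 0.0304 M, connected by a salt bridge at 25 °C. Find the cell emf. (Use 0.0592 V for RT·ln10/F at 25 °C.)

Both half-cells are Fe²⁺/Fe, so E°_cell = 0. The concentrated side is the cathode; the cell reaction moves Fe²⁺ from high to low concentration with n = 2.
Q = [Fe²⁺]_dilute/[Fe²⁺]_conc = 3.9 × 10^-5/0.0304 = 0.00128.
E = 0 − (0.0592/2) log Q = −(0.0592/2)(-2.892) = 0.0856 V.

0.086 V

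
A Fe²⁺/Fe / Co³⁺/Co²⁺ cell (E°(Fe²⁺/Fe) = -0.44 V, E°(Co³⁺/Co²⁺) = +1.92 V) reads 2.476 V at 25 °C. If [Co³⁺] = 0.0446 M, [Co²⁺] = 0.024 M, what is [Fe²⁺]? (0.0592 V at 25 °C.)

From the Nernst equation, log Q = n(E° − E)/0.0592 = 2(2.36 − 2.476)/0.0592 = -3.919, so Q = 1.21 × 10^-4.
With Q = [Fe²⁺]·[Co²⁺]^2/[Co³⁺]^2 and the known concentrations, [Fe²⁺] in the numerator gives [Fe²⁺] = 4.2 × 10^-4 M.

4.2 × 10^-4 M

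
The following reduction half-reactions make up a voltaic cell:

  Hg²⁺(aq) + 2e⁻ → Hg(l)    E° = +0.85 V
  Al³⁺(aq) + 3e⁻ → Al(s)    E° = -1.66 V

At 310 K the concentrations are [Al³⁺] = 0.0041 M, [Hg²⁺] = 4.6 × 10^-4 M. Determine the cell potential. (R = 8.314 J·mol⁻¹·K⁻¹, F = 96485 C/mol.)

2.46 V

The Hg²⁺/Hg couple has the higher reduction potential and acts as the cathode, so E°_cell = +0.85 − (-1.66) = 2.51 V.
Balancing electrons gives n = 6; the reaction quotient is Q = [Al³⁺]^2/[Hg²⁺]^3 = 1.73 × 10^5.
E = E° − (RT/nF) ln Q = 2.51 − (8.314×310)/(6×96485) × (12.059) = 2.510 − 0.054 = 2.456 V.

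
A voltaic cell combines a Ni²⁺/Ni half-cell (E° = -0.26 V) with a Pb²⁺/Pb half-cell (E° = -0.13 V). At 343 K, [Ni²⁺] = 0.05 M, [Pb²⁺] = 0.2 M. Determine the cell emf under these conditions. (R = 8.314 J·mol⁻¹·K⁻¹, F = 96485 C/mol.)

0.150 V

The Pb²⁺/Pb couple has the higher reduction potential and acts as the cathode, so E°_cell = -0.13 − (-0.26) = 0.13 V.
Balancing electrons gives n = 2; the reaction quotient is Q = [Ni²⁺]/[Pb²⁺] = 0.250.
E = E° − (RT/nF) ln Q = 0.13 − (8.314×343)/(2×96485) × (-1.386) = 0.130 + 0.020 = 0.150 V.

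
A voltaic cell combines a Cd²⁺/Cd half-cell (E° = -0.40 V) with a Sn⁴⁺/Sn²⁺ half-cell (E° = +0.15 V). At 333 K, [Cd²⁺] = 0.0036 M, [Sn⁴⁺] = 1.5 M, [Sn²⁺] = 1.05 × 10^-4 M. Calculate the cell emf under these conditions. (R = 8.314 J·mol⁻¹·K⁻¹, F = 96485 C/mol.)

0.768 V

The Sn⁴⁺/Sn²⁺ couple has the higher reduction potential and acts as the cathode, so E°_cell = +0.15 − (-0.40) = 0.55 V.
Balancing electrons gives n = 2; the reaction quotient is Q = [Cd²⁺]·[Sn²⁺]/[Sn⁴⁺] = 2.52 × 10^-7.
E = E° − (RT/nF) ln Q = 0.55 − (8.314×333)/(2×96485) × (-15.194) = 0.550 + 0.218 = 0.768 V.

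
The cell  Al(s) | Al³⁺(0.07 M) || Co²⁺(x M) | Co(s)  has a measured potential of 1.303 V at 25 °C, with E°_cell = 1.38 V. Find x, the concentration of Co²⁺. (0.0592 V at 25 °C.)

4.3 × 10^-4 M

From the Nernst equation, log Q = n(E° − E)/0.0592 = 6(1.38 − 1.303)/0.0592 = 7.804, so Q = 6.37 × 10^7.
With Q = [Al³⁺]^2/[Co²⁺]^3 and the known concentrations, [Co²⁺]^3 in the denominator gives [Co²⁺] = 4.3 × 10^-4 M.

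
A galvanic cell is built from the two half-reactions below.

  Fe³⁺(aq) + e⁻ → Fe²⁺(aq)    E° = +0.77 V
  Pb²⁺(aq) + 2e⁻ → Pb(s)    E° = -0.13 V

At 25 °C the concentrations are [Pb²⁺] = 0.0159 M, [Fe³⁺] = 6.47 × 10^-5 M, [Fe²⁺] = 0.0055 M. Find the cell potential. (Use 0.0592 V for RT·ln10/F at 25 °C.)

The Fe³⁺/Fe²⁺ couple has the higher reduction potential and acts as the cathode, so E°_cell = +0.77 − (-0.13) = 0.90 V.
Balancing electrons gives n = 2; the reaction quotient is Q = [Pb²⁺]·[Fe²⁺]^2/[Fe³⁺]^2 = 115.
At 25 °C, E = E° − (0.0592/n) log Q = 0.90 − (0.0592/2)(2.060) = 0.900 − 0.061 = 0.839 V.

0.839 V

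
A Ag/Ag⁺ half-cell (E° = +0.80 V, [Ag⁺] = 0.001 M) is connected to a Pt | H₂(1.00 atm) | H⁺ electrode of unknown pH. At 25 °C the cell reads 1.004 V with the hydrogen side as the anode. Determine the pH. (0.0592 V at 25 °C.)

E°_cell = 0.80 V and n = 2.
log Q = n(E° − E)/0.0592 = 2×(0.80 − 1.004)/0.0592 = -6.892.
With Q = [H⁺]^2 / ([Ag⁺]^2·P(H₂)), solving for [H⁺] gives log[H⁺] = -6.446, so pH = 6.45.

pH = 6.45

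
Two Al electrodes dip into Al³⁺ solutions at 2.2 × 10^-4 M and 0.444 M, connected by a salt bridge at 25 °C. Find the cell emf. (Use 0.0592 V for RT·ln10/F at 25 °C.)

Both half-cells are Al³⁺/Al, so E°_cell = 0. The concentrated side is the cathode; the cell reaction moves Al³⁺ from high to low concentration with n = 3.
Q = [Al³⁺]_dilute/[Al³⁺]_conc = 2.2 × 10^-4/0.444 = 4.95 × 10^-4.
E = 0 − (0.0592/3) log Q = −(0.0592/3)(-3.305) = 0.0652 V.

0.065 V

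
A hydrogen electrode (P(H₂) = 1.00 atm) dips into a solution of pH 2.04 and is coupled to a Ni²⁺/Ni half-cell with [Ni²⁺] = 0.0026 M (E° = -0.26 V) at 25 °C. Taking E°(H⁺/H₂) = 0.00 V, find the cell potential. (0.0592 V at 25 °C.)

0.22 V

The hydrogen couple is the cathode, so E°_cell = 0.26 V; n = 2.
[H⁺] = 10^(−2.04) = 0.0091 M, and Q = [Ni²⁺]·P(H₂) / [H⁺]^2 = 31.3.
E = E° − (0.0592/2) log Q = 0.26 − (0.0592/2)(1.495) = 0.216 V.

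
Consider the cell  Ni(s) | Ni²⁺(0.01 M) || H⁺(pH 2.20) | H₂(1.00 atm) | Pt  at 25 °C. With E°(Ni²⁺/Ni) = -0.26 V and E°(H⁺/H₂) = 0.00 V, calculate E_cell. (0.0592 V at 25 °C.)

0.19 V

The hydrogen couple is the cathode, so E°_cell = 0.26 V; n = 2.
[H⁺] = 10^(−2.20) = 0.0063 M, and Q = [Ni²⁺]·P(H₂) / [H⁺]^2 = 251.
E = E° − (0.0592/2) log Q = 0.26 − (0.0592/2)(2.400) = 0.189 V.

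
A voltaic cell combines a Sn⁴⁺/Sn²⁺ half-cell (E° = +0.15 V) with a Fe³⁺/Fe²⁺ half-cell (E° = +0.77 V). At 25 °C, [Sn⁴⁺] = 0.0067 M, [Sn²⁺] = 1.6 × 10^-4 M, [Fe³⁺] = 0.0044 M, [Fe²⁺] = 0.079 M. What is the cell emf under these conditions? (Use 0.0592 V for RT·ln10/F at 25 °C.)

0.498 V

The Fe³⁺/Fe²⁺ couple has the higher reduction potential and acts as the cathode, so E°_cell = +0.77 − (+0.15) = 0.62 V.
Balancing electrons gives n = 2; the reaction quotient is Q = [Sn⁴⁺]·[Fe²⁺]^2/([Sn²⁺]·[Fe³⁺]^2) = 1.35 × 10^4.
At 25 °C, E = E° − (0.0592/n) log Q = 0.62 − (0.0592/2)(4.130) = 0.620 − 0.122 = 0.498 V.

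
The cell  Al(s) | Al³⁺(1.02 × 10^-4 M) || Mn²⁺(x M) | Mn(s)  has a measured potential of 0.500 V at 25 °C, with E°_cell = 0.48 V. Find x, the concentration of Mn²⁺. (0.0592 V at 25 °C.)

0.01 M

From the Nernst equation, log Q = n(E° − E)/0.0592 = 6(0.48 − 0.500)/0.0592 = -2.027, so Q = 0.00940.
With Q = [Al³⁺]^2/[Mn²⁺]^3 and the known concentrations, [Mn²⁺]^3 in the denominator gives [Mn²⁺] = 0.01 M.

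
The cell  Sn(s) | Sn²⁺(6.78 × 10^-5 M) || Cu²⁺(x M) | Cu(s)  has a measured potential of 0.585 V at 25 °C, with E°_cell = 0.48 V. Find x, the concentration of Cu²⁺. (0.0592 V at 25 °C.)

0.24 M

From the Nernst equation, log Q = n(E° − E)/0.0592 = 2(0.48 − 0.585)/0.0592 = -3.547, so Q = 2.84 × 10^-4.
With Q = [Sn²⁺]/[Cu²⁺] and the known concentrations, [Cu²⁺] in the denominator gives [Cu²⁺] = 0.24 M.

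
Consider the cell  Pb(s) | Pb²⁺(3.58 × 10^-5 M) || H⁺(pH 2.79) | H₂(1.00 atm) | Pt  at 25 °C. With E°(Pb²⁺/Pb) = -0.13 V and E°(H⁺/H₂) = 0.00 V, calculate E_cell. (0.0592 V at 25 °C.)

0.096 V

The hydrogen couple is the cathode, so E°_cell = 0.13 V; n = 2.
[H⁺] = 10^(−2.79) = 0.0016 M, and Q = [Pb²⁺]·P(H₂) / [H⁺]^2 = 13.6.
E = E° − (0.0592/2) log Q = 0.13 − (0.0592/2)(1.134) = 0.096 V.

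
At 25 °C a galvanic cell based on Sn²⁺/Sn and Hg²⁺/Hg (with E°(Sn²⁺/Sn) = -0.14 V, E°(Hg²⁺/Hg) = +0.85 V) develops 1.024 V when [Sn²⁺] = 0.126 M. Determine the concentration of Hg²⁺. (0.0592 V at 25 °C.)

1.8 M

From the Nernst equation, log Q = n(E° − E)/0.0592 = 2(0.99 − 1.024)/0.0592 = -1.149, so Q = 0.0710.
With Q = [Sn²⁺]/[Hg²⁺] and the known concentrations, [Hg²⁺] in the denominator gives [Hg²⁺] = 1.8 M.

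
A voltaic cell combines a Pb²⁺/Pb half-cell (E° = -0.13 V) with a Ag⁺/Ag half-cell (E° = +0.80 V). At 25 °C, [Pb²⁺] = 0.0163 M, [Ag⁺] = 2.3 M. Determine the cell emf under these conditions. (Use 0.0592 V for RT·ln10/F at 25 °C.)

The Ag⁺/Ag couple has the higher reduction potential and acts as the cathode, so E°_cell = +0.80 − (-0.13) = 0.93 V.
Balancing electrons gives n = 2; the reaction quotient is Q = [Pb²⁺]/[Ag⁺]^2 = 0.00308.
At 25 °C, E = E° − (0.0592/n) log Q = 0.93 − (0.0592/2)(-2.511) = 0.930 + 0.074 = 1.004 V.

1.00 V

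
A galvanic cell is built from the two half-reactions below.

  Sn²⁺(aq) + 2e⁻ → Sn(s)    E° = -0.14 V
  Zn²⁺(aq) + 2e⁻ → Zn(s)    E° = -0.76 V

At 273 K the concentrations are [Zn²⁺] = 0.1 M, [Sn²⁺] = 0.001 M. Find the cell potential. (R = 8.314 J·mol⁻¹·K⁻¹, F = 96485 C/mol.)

The Sn²⁺/Sn couple has the higher reduction potential and acts as the cathode, so E°_cell = -0.14 − (-0.76) = 0.62 V.
Balancing electrons gives n = 2; the reaction quotient is Q = [Zn²⁺]/[Sn²⁺] = 100.
E = E° − (RT/nF) ln Q = 0.62 − (8.314×273)/(2×96485) × (4.605) = 0.620 − 0.054 = 0.566 V.

0.566 V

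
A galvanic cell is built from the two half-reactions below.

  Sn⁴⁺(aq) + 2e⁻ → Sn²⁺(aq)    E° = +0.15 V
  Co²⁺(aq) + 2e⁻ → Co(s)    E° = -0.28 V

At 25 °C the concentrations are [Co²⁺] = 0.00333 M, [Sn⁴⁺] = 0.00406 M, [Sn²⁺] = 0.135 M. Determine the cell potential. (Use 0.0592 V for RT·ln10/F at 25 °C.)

0.458 V

The Sn⁴⁺/Sn²⁺ couple has the higher reduction potential and acts as the cathode, so E°_cell = +0.15 − (-0.28) = 0.43 V.
Balancing electrons gives n = 2; the reaction quotient is Q = [Co²⁺]·[Sn²⁺]/[Sn⁴⁺] = 0.111.
At 25 °C, E = E° − (0.0592/n) log Q = 0.43 − (0.0592/2)(-0.956) = 0.430 + 0.028 = 0.458 V.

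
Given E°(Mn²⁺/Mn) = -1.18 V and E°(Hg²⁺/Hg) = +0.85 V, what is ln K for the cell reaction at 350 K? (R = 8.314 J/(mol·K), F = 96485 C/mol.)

ln K = 134.6

E°_cell = +0.85 − (-1.18) = 2.03 V, with n = 2 electrons transferred.
At equilibrium E = 0, so the Nernst equation gives ln K = nFE°/RT = (2)(96485)(2.03)/((8.314)(350)) = 134.62.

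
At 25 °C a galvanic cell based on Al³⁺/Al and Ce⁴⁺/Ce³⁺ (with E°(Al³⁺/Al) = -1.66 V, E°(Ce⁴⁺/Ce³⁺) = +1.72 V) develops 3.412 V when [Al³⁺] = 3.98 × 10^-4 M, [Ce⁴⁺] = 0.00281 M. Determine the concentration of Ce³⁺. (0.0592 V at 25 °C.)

From the Nernst equation, log Q = n(E° − E)/0.0592 = 3(3.38 − 3.412)/0.0592 = -1.622, so Q = 0.0239.
With Q = [Al³⁺]·[Ce³⁺]^3/[Ce⁴⁺]^3 and the known concentrations, [Ce³⁺]^3 in the numerator gives [Ce³⁺] = 0.011 M.

0.011 M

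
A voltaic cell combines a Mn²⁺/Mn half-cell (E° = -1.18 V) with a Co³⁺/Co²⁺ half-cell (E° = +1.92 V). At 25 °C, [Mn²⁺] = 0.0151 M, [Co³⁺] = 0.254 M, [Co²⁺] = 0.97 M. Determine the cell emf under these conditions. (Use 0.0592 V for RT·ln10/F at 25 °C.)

The Co³⁺/Co²⁺ couple has the higher reduction potential and acts as the cathode, so E°_cell = +1.92 − (-1.18) = 3.10 V.
Balancing electrons gives n = 2; the reaction quotient is Q = [Mn²⁺]·[Co²⁺]^2/[Co³⁺]^2 = 0.220.
At 25 °C, E = E° − (0.0592/n) log Q = 3.10 − (0.0592/2)(-0.657) = 3.100 + 0.019 = 3.119 V.

3.12 V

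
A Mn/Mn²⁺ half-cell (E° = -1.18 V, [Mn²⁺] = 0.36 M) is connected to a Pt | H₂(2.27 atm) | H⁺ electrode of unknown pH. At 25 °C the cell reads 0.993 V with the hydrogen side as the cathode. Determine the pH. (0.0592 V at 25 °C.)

E°_cell = 1.18 V and n = 2.
log Q = n(E° − E)/0.0592 = 2×(1.18 − 0.993)/0.0592 = 6.318.
With Q = [Mn²⁺]·P(H₂) / [H⁺]^2, solving for [H⁺] gives log[H⁺] = -3.203, so pH = 3.20.

pH = 3.20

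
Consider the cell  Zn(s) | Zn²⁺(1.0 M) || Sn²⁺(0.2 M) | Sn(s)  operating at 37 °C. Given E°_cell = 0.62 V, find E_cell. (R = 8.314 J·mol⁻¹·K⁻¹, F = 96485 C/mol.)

Balancing electrons gives n = 2; the reaction quotient is Q = [Zn²⁺]/[Sn²⁺] = 5.00.
E = E° − (RT/nF) ln Q = 0.62 − (8.314×310)/(2×96485) × (1.609) = 0.620 − 0.021 = 0.599 V.

0.599 V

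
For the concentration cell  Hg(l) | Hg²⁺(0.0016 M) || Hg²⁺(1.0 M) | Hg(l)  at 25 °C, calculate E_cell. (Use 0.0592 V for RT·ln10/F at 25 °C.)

Both half-cells are Hg²⁺/Hg, so E°_cell = 0. The concentrated side is the cathode; the cell reaction moves Hg²⁺ from high to low concentration with n = 2.
Q = [Hg²⁺]_dilute/[Hg²⁺]_conc = 0.0016/1.0 = 0.00160.
E = 0 − (0.0592/2) log Q = −(0.0592/2)(-2.796) = 0.0828 V.

0.083 V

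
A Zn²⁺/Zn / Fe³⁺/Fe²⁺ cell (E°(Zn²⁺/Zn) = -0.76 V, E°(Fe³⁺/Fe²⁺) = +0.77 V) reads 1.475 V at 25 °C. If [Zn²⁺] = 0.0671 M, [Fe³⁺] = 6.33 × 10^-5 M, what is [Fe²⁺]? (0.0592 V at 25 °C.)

0.0021 M

From the Nernst equation, log Q = n(E° − E)/0.0592 = 2(1.53 − 1.475)/0.0592 = 1.858, so Q = 72.1.
With Q = [Zn²⁺]·[Fe²⁺]^2/[Fe³⁺]^2 and the known concentrations, [Fe²⁺]^2 in the numerator gives [Fe²⁺] = 0.0021 M.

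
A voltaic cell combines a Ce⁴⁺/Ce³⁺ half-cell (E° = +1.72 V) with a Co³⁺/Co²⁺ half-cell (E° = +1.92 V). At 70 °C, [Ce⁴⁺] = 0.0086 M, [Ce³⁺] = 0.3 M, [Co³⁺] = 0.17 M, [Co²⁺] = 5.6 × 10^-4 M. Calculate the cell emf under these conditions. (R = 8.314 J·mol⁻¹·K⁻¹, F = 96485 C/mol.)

The Co³⁺/Co²⁺ couple has the higher reduction potential and acts as the cathode, so E°_cell = +1.92 − (+1.72) = 0.20 V.
Balancing electrons gives n = 1; the reaction quotient is Q = [Ce⁴⁺]·[Co²⁺]/([Ce³⁺]·[Co³⁺]) = 9.44 × 10^-5.
E = E° − (RT/nF) ln Q = 0.20 − (8.314×343)/(1×96485) × (-9.268) = 0.200 + 0.274 = 0.474 V.

0.474 V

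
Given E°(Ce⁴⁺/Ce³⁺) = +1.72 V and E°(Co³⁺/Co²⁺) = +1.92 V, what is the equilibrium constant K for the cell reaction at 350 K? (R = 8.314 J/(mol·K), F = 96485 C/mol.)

E°_cell = +1.92 − (+1.72) = 0.20 V, with n = 1 electron transferred.
At equilibrium E = 0, so the Nernst equation gives ln K = nFE°/RT = (1)(96485)(0.20)/((8.314)(350)) = 6.63.
K = e^6.63 = 760.

760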